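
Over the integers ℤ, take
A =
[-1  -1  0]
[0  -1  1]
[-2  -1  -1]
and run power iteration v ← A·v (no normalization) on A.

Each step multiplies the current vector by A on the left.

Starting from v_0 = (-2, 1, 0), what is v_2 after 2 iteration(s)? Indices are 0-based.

v_0 = (-2, 1, 0).
v_1 = A·v_0 = (1, -1, 3).
v_2 = A·v_1 = (0, 4, -4).

v_2 = (0, 4, -4)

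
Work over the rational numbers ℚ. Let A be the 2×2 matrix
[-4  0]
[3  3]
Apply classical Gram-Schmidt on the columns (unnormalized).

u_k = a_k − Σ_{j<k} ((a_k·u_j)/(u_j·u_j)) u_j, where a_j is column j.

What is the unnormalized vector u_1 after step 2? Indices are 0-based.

u_1 = (36/25, 48/25)

Step 1: u_0 = a_0 = (-4, 3).
Step 2: u_1 = a_1 − (9/25)·u_0 = (36/25, 48/25).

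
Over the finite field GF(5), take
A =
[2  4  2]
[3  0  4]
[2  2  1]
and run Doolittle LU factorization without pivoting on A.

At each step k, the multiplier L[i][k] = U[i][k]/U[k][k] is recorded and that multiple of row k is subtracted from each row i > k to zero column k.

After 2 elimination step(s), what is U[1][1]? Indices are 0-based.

U[1][1] = 4

Step 1: pivot at (0,0) is 2.
  row1 ← row1 − (4)·row0  ⇒  L[1][0]=4, U row1=(0, 4, 1)
  row2 ← row2 − (1)·row0  ⇒  L[2][0]=1, U row2=(0, 3, 4)
Step 2: pivot at (1,1) is 4.
  row2 ← row2 − (2)·row1  ⇒  L[2][1]=2, U row2=(0, 0, 2)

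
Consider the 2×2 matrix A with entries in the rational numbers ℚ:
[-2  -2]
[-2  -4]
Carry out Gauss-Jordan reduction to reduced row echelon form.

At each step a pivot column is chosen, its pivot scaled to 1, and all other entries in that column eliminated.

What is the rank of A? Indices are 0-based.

[1] R0 /= -2  ⇒  (1, 1)
     R1 -= -2·R0  ⇒  (0, -2)
[2] R1 /= -2  ⇒  (0, 1)
     R0 -= 1·R1  ⇒  (1, 0)

rank = 2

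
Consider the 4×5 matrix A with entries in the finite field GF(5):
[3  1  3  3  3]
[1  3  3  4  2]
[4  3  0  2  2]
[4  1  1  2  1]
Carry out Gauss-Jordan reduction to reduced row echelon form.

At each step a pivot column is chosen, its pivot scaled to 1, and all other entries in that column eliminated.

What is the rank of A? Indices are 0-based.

rank = 4

step 1: normalize row 0 (÷3) = (1, 2, 1, 1, 1)
  row 1: subtract 1×row0 = (0, 1, 2, 3, 1)
  row 2: subtract 4×row0 = (0, 0, 1, 3, 3)
  row 3: subtract 4×row0 = (0, 3, 2, 3, 2)
step 2: normalize row 1 (÷1) = (0, 1, 2, 3, 1)
  row 0: subtract 2×row1 = (1, 0, 2, 0, 4)
  row 3: subtract 3×row1 = (0, 0, 1, 4, 4)
step 3: normalize row 2 (÷1) = (0, 0, 1, 3, 3)
  row 0: subtract 2×row2 = (1, 0, 0, 4, 3)
  row 1: subtract 2×row2 = (0, 1, 0, 2, 0)
  row 3: subtract 1×row2 = (0, 0, 0, 1, 1)
step 4: normalize row 3 (÷1) = (0, 0, 0, 1, 1)
  row 0: subtract 4×row3 = (1, 0, 0, 0, 4)
  row 1: subtract 2×row3 = (0, 1, 0, 0, 3)
  row 2: subtract 3×row3 = (0, 0, 1, 0, 0)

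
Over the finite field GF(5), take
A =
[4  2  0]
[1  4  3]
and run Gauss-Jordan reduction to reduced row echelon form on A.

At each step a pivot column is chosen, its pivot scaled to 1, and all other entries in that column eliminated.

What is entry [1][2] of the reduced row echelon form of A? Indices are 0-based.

step 1: normalize row 0 (÷4) = (1, 3, 0)
  row 1: subtract 1×row0 = (0, 1, 3)
step 2: normalize row 1 (÷1) = (0, 1, 3)
  row 0: subtract 3×row1 = (1, 0, 1)

M[1][2] = 3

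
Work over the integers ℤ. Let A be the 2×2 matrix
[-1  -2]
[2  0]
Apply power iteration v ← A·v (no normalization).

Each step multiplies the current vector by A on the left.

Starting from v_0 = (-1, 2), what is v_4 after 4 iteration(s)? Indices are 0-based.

v_4 = (-33, 10)

v_0 = (-1, 2).
v_1 = A·v_0 = (-3, -2).
v_2 = A·v_1 = (7, -6).
v_3 = A·v_2 = (5, 14).
v_4 = A·v_3 = (-33, 10).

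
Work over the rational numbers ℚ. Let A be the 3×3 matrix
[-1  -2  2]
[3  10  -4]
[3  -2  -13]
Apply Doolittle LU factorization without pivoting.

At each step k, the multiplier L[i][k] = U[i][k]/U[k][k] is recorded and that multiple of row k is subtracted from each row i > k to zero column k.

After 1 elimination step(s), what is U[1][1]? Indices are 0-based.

U[1][1] = 4

k=0: U[0][0]=-1
  eliminate (1,0): mult=-3, new row 1: (0, 4, 2); set L[1][0]=-3
  eliminate (2,0): mult=-3, new row 2: (0, -8, -7); set L[2][0]=-3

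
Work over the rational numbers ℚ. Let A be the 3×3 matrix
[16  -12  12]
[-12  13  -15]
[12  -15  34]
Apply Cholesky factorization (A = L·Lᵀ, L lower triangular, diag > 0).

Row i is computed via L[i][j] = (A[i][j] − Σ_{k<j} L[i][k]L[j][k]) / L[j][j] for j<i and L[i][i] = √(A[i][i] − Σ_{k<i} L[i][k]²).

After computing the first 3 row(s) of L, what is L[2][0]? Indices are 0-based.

Step 1: L[0][0] = √(16) = 4.
  L[1][0] = (-12) / L[0][0] = -3.
Step 2: L[1][1] = √(4) = 2.
  L[2][0] = (12) / L[0][0] = 3.
  L[2][1] = (-6) / L[1][1] = -3.
Step 3: L[2][2] = √(16) = 4.

L[2][0] = 3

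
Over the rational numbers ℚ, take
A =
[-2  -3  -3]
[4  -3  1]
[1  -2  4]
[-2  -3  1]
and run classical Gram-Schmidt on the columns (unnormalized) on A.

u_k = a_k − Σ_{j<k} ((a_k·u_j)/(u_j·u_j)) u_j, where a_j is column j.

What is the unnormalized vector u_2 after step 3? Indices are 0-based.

u_2 = (-1892/771, -980/771, 840/257, 1192/771)

Step 1: u_0 = a_0 = (-2, 4, 1, -2).
Step 2: u_1 = a_1 − (-2/25)·u_0 = (-79/25, -67/25, -48/25, -79/25).
Step 3: u_2 = a_2 − (12/25)·u_0 − (-101/771)·u_1 = (-1892/771, -980/771, 840/257, 1192/771).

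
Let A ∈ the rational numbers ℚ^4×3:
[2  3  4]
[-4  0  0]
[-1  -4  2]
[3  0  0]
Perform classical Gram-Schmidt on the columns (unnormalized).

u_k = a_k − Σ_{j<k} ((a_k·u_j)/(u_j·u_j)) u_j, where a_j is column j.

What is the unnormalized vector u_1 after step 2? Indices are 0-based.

u_1 = (7/3, 4/3, -11/3, -1)

Step 1: u_0 = a_0 = (2, -4, -1, 3).
Step 2: u_1 = a_1 − (1/3)·u_0 = (7/3, 4/3, -11/3, -1).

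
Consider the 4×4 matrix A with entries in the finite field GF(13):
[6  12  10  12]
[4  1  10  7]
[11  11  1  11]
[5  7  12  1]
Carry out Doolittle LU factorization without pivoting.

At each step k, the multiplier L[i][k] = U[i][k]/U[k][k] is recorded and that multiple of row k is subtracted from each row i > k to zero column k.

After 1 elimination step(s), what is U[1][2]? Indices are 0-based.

[col 0] pivot 6
  R1 -= 5*R0 → (0, 6, 12, 12)  (L[1][0] := 5)
  R2 -= 4*R0 → (0, 2, 0, 2)  (L[2][0] := 4)
  R3 -= 3*R0 → (0, 10, 8, 4)  (L[3][0] := 3)

U[1][2] = 12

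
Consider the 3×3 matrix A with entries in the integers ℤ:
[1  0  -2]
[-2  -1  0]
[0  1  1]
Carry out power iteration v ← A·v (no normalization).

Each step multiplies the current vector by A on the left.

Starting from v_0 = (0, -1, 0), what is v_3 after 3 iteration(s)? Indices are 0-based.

v_0 = (0, -1, 0).
v_1 = A·v_0 = (0, 1, -1).
v_2 = A·v_1 = (2, -1, 0).
v_3 = A·v_2 = (2, -3, -1).

v_3 = (2, -3, -1)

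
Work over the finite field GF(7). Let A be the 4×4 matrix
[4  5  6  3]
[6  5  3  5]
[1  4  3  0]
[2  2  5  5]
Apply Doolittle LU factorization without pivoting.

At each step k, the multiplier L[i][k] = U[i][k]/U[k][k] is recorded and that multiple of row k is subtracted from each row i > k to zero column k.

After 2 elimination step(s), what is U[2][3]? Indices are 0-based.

Step 1: pivot at (0,0) is 4.
  row1 ← row1 − (5)·row0  ⇒  L[1][0]=5, U row1=(0, 1, 1, 4)
  row2 ← row2 − (2)·row0  ⇒  L[2][0]=2, U row2=(0, 1, 5, 1)
  row3 ← row3 − (4)·row0  ⇒  L[3][0]=4, U row3=(0, 3, 2, 0)
Step 2: pivot at (1,1) is 1.
  row2 ← row2 − (1)·row1  ⇒  L[2][1]=1, U row2=(0, 0, 4, 4)
  row3 ← row3 − (3)·row1  ⇒  L[3][1]=3, U row3=(0, 0, 6, 2)

U[2][3] = 4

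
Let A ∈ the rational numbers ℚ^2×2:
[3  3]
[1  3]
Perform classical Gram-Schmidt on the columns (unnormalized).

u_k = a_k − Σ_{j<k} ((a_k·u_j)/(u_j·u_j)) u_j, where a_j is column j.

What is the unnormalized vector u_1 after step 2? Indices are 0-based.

Step 1: u_0 = a_0 = (3, 1).
Step 2: u_1 = a_1 − (6/5)·u_0 = (-3/5, 9/5).

u_1 = (-3/5, 9/5)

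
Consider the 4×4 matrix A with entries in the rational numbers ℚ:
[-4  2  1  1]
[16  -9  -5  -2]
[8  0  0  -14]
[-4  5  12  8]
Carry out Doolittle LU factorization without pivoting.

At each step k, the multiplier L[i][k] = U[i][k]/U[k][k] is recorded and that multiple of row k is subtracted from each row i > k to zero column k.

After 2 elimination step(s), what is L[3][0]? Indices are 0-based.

k=0: U[0][0]=-4
  eliminate (1,0): mult=-4, new row 1: (0, -1, -1, 2); set L[1][0]=-4
  eliminate (2,0): mult=-2, new row 2: (0, 4, 2, -12); set L[2][0]=-2
  eliminate (3,0): mult=1, new row 3: (0, 3, 11, 7); set L[3][0]=1
k=1: U[1][1]=-1
  eliminate (2,1): mult=-4, new row 2: (0, 0, -2, -4); set L[2][1]=-4
  eliminate (3,1): mult=-3, new row 3: (0, 0, 8, 13); set L[3][1]=-3

L[3][0] = 1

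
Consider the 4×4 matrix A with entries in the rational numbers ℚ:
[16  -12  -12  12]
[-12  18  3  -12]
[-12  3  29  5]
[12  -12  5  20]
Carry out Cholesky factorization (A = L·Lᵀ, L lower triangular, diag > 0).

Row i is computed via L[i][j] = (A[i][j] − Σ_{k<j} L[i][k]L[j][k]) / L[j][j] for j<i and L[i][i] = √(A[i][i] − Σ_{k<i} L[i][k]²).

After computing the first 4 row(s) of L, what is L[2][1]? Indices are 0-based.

L[2][1] = -2

Step 1: L[0][0] = √(16) = 4.
  L[1][0] = (-12) / L[0][0] = -3.
Step 2: L[1][1] = √(9) = 3.
  L[2][0] = (-12) / L[0][0] = -3.
  L[2][1] = (-6) / L[1][1] = -2.
Step 3: L[2][2] = √(16) = 4.
  L[3][0] = (12) / L[0][0] = 3.
  L[3][1] = (-3) / L[1][1] = -1.
  L[3][2] = (12) / L[2][2] = 3.
Step 4: L[3][3] = √(1) = 1.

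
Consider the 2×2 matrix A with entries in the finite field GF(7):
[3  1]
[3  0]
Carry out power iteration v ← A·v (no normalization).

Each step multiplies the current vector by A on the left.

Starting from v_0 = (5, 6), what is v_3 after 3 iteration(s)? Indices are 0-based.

v_3 = (3, 3)

v_0 = (5, 6).
v_1 = A·v_0 = (0, 1).
v_2 = A·v_1 = (1, 0).
v_3 = A·v_2 = (3, 3).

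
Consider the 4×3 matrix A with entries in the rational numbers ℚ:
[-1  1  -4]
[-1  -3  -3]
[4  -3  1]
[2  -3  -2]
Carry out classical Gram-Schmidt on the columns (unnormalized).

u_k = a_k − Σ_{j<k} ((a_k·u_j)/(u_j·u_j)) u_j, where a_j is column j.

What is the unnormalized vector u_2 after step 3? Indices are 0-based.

Step 1: u_0 = a_0 = (-1, -1, 4, 2).
Step 2: u_1 = a_1 − (-8/11)·u_0 = (3/11, -41/11, -1/11, -17/11).
Step 3: u_2 = a_2 − (7/22)·u_0 − (4/5)·u_1 = (-39/10, 3/10, -1/5, -7/5).

u_2 = (-39/10, 3/10, -1/5, -7/5)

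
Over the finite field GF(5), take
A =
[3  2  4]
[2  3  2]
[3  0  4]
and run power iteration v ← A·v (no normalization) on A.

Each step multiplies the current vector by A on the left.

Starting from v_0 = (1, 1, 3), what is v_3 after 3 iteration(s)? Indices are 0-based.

v_0 = (1, 1, 3).
v_1 = A·v_0 = (2, 1, 0).
v_2 = A·v_1 = (3, 2, 1).
v_3 = A·v_2 = (2, 4, 3).

v_3 = (2, 4, 3)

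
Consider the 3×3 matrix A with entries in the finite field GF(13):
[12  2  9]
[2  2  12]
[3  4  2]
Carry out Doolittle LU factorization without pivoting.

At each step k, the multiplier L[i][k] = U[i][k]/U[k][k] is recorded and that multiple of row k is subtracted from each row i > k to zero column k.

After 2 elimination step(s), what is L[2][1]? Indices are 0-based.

L[2][1] = 6

[col 0] pivot 12
  R1 -= 11*R0 → (0, 6, 4)  (L[1][0] := 11)
  R2 -= 10*R0 → (0, 10, 3)  (L[2][0] := 10)
[col 1] pivot 6
  R2 -= 6*R1 → (0, 0, 5)  (L[2][1] := 6)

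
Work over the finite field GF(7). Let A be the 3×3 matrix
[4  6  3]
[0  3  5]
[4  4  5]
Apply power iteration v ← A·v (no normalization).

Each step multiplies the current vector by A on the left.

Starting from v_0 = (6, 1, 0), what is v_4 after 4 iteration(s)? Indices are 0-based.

v_0 = (6, 1, 0).
v_1 = A·v_0 = (2, 3, 0).
v_2 = A·v_1 = (5, 2, 6).
v_3 = A·v_2 = (1, 1, 2).
v_4 = A·v_3 = (2, 6, 4).

v_4 = (2, 6, 4)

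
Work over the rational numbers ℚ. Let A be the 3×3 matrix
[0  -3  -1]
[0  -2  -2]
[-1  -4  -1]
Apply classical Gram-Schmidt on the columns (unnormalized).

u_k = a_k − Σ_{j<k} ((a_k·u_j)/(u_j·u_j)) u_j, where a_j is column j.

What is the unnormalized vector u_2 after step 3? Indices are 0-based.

u_2 = (8/13, -12/13, 0)

Step 1: u_0 = a_0 = (0, 0, -1).
Step 2: u_1 = a_1 − (4)·u_0 = (-3, -2, 0).
Step 3: u_2 = a_2 − (1)·u_0 − (7/13)·u_1 = (8/13, -12/13, 0).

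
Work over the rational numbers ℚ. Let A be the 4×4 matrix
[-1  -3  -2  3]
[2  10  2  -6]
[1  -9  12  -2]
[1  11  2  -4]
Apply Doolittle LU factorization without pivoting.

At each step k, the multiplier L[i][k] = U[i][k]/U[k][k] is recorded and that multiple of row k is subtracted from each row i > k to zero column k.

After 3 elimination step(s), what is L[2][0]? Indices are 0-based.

[col 0] pivot -1
  R1 -= -2*R0 → (0, 4, -2, 0)  (L[1][0] := -2)
  R2 -= -1*R0 → (0, -12, 10, 1)  (L[2][0] := -1)
  R3 -= -1*R0 → (0, 8, 0, -1)  (L[3][0] := -1)
[col 1] pivot 4
  R2 -= -3*R1 → (0, 0, 4, 1)  (L[2][1] := -3)
  R3 -= 2*R1 → (0, 0, 4, -1)  (L[3][1] := 2)
[col 2] pivot 4
  R3 -= 1*R2 → (0, 0, 0, -2)  (L[3][2] := 1)

L[2][0] = -1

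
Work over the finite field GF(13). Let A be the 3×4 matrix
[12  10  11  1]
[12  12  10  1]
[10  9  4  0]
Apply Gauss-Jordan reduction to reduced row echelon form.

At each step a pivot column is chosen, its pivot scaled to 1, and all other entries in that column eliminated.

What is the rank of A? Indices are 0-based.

step 1: normalize row 0 (÷12) = (1, 3, 2, 12)
  row 1: subtract 12×row0 = (0, 2, 12, 0)
  row 2: subtract 10×row0 = (0, 5, 10, 10)
step 2: normalize row 1 (÷2) = (0, 1, 6, 0)
  row 0: subtract 3×row1 = (1, 0, 10, 12)
  row 2: subtract 5×row1 = (0, 0, 6, 10)
step 3: normalize row 2 (÷6) = (0, 0, 1, 6)
  row 0: subtract 10×row2 = (1, 0, 0, 4)
  row 1: subtract 6×row2 = (0, 1, 0, 3)

rank = 3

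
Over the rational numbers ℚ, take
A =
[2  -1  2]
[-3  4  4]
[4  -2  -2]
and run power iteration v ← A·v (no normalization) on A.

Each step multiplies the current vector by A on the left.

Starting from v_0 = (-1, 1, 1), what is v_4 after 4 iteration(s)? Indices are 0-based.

v_0 = (-1, 1, 1).
v_1 = A·v_0 = (-1, 11, -8).
v_2 = A·v_1 = (-29, 15, -10).
v_3 = A·v_2 = (-93, 107, -126).
v_4 = A·v_3 = (-545, 203, -334).

v_4 = (-545, 203, -334)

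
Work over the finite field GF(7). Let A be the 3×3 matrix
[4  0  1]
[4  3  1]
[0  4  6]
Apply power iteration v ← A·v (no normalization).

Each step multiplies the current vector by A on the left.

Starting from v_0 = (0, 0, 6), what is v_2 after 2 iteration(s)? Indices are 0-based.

v_2 = (4, 1, 2)

v_0 = (0, 0, 6).
v_1 = A·v_0 = (6, 6, 1).
v_2 = A·v_1 = (4, 1, 2).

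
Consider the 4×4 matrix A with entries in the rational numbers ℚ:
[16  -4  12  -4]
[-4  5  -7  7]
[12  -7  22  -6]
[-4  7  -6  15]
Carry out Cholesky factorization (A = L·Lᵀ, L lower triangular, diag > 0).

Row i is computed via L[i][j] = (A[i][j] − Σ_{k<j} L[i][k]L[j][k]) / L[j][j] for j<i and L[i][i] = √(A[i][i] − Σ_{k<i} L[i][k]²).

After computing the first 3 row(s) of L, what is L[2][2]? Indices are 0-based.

Step 1: L[0][0] = √(16) = 4.
  L[1][0] = (-4) / L[0][0] = -1.
Step 2: L[1][1] = √(4) = 2.
  L[2][0] = (12) / L[0][0] = 3.
  L[2][1] = (-4) / L[1][1] = -2.
Step 3: L[2][2] = √(9) = 3.

L[2][2] = 3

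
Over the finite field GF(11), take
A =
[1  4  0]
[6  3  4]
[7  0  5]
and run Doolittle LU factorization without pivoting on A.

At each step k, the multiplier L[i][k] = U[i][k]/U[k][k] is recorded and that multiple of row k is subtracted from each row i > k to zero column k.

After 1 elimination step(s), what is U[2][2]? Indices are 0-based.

Step 1: pivot at (0,0) is 1.
  row1 ← row1 − (6)·row0  ⇒  L[1][0]=6, U row1=(0, 1, 4)
  row2 ← row2 − (7)·row0  ⇒  L[2][0]=7, U row2=(0, 5, 5)

U[2][2] = 5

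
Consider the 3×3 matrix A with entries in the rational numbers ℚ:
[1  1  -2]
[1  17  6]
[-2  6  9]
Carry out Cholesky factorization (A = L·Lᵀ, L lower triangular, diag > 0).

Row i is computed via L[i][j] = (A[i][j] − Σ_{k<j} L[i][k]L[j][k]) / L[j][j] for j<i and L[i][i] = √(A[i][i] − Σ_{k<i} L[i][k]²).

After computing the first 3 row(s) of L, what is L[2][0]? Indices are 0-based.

L[2][0] = -2

Step 1: L[0][0] = √(1) = 1.
  L[1][0] = (1) / L[0][0] = 1.
Step 2: L[1][1] = √(16) = 4.
  L[2][0] = (-2) / L[0][0] = -2.
  L[2][1] = (8) / L[1][1] = 2.
Step 3: L[2][2] = √(1) = 1.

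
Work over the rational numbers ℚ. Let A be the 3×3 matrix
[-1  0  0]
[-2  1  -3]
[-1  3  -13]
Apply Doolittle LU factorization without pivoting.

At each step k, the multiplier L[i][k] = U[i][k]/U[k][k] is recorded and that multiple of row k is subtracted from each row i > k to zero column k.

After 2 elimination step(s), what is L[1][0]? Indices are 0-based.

[col 0] pivot -1
  R1 -= 2*R0 → (0, 1, -3)  (L[1][0] := 2)
  R2 -= 1*R0 → (0, 3, -13)  (L[2][0] := 1)
[col 1] pivot 1
  R2 -= 3*R1 → (0, 0, -4)  (L[2][1] := 3)

L[1][0] = 2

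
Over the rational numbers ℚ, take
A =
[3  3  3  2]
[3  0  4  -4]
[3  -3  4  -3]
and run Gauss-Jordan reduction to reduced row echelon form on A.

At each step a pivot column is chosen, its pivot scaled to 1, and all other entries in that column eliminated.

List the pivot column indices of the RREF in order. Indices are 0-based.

[1] R0 /= 3  ⇒  (1, 1, 1, 2/3)
     R1 -= 3·R0  ⇒  (0, -3, 1, -6)
     R2 -= 3·R0  ⇒  (0, -6, 1, -5)
[2] R1 /= -3  ⇒  (0, 1, -1/3, 2)
     R0 -= 1·R1  ⇒  (1, 0, 4/3, -4/3)
     R2 -= -6·R1  ⇒  (0, 0, -1, 7)
[3] R2 /= -1  ⇒  (0, 0, 1, -7)
     R0 -= 4/3·R2  ⇒  (1, 0, 0, 8)
     R1 -= -1/3·R2  ⇒  (0, 1, 0, -1/3)

pivot columns: 0, 1, 2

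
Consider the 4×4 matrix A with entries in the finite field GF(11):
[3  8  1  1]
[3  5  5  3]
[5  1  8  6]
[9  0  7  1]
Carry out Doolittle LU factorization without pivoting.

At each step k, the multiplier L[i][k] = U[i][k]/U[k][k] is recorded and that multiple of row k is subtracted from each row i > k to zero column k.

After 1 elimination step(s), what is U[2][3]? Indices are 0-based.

U[2][3] = 8

[col 0] pivot 3
  R1 -= 1*R0 → (0, 8, 4, 2)  (L[1][0] := 1)
  R2 -= 9*R0 → (0, 6, 10, 8)  (L[2][0] := 9)
  R3 -= 3*R0 → (0, 9, 4, 9)  (L[3][0] := 3)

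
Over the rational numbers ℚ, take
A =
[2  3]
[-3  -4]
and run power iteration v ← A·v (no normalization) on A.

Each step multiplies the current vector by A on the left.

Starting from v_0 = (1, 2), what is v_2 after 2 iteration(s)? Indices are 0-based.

v_0 = (1, 2).
v_1 = A·v_0 = (8, -11).
v_2 = A·v_1 = (-17, 20).

v_2 = (-17, 20)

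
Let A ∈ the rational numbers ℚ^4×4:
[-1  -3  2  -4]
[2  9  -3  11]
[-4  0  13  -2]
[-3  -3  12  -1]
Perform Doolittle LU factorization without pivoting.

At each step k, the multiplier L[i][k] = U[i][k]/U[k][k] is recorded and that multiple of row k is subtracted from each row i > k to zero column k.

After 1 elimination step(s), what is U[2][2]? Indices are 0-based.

U[2][2] = 5

k=0: U[0][0]=-1
  eliminate (1,0): mult=-2, new row 1: (0, 3, 1, 3); set L[1][0]=-2
  eliminate (2,0): mult=4, new row 2: (0, 12, 5, 14); set L[2][0]=4
  eliminate (3,0): mult=3, new row 3: (0, 6, 6, 11); set L[3][0]=3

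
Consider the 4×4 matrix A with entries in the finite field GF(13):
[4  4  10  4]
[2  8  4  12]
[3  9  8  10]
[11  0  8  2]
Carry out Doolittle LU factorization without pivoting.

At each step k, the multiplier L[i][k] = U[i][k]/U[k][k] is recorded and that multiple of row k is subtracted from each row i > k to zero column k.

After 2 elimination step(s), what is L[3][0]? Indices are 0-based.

k=0: U[0][0]=4
  eliminate (1,0): mult=7, new row 1: (0, 6, 12, 10); set L[1][0]=7
  eliminate (2,0): mult=4, new row 2: (0, 6, 7, 7); set L[2][0]=4
  eliminate (3,0): mult=6, new row 3: (0, 2, 0, 4); set L[3][0]=6
k=1: U[1][1]=6
  eliminate (2,1): mult=1, new row 2: (0, 0, 8, 10); set L[2][1]=1
  eliminate (3,1): mult=9, new row 3: (0, 0, 9, 5); set L[3][1]=9

L[3][0] = 6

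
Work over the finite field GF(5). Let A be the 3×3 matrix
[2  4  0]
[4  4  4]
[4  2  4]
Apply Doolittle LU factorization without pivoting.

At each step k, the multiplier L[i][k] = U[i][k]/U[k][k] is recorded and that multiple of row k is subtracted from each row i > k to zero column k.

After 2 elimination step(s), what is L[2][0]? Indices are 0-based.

L[2][0] = 2

Step 1: pivot at (0,0) is 2.
  row1 ← row1 − (2)·row0  ⇒  L[1][0]=2, U row1=(0, 1, 4)
  row2 ← row2 − (2)·row0  ⇒  L[2][0]=2, U row2=(0, 4, 4)
Step 2: pivot at (1,1) is 1.
  row2 ← row2 − (4)·row1  ⇒  L[2][1]=4, U row2=(0, 0, 3)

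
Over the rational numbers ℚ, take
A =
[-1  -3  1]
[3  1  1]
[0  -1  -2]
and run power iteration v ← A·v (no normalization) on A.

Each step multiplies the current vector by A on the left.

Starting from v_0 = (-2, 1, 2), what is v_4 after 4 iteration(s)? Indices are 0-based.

v_4 = (-97, 71, 25)

v_0 = (-2, 1, 2).
v_1 = A·v_0 = (1, -3, -5).
v_2 = A·v_1 = (3, -5, 13).
v_3 = A·v_2 = (25, 17, -21).
v_4 = A·v_3 = (-97, 71, 25).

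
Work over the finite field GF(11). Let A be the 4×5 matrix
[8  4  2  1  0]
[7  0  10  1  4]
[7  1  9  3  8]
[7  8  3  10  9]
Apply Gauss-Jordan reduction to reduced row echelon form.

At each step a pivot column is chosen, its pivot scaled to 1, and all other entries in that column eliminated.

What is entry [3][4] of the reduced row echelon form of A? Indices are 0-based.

[1] R0 /= 8  ⇒  (1, 6, 3, 7, 0)
     R1 -= 7·R0  ⇒  (0, 2, 0, 7, 4)
     R2 -= 7·R0  ⇒  (0, 3, 10, 9, 8)
     R3 -= 7·R0  ⇒  (0, 10, 4, 5, 9)
[2] R1 /= 2  ⇒  (0, 1, 0, 9, 2)
     R0 -= 6·R1  ⇒  (1, 0, 3, 8, 10)
     R2 -= 3·R1  ⇒  (0, 0, 10, 4, 2)
     R3 -= 10·R1  ⇒  (0, 0, 4, 3, 0)
[3] R2 /= 10  ⇒  (0, 0, 1, 7, 9)
     R0 -= 3·R2  ⇒  (1, 0, 0, 9, 5)
     R3 -= 4·R2  ⇒  (0, 0, 0, 8, 8)
[4] R3 /= 8  ⇒  (0, 0, 0, 1, 1)
     R0 -= 9·R3  ⇒  (1, 0, 0, 0, 7)
     R1 -= 9·R3  ⇒  (0, 1, 0, 0, 4)
     R2 -= 7·R3  ⇒  (0, 0, 1, 0, 2)

M[3][4] = 1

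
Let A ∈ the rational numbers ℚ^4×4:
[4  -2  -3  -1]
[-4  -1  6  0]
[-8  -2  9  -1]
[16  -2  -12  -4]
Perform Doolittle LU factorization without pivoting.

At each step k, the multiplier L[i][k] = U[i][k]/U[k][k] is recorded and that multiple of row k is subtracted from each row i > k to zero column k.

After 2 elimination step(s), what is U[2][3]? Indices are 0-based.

Step 1: pivot at (0,0) is 4.
  row1 ← row1 − (-1)·row0  ⇒  L[1][0]=-1, U row1=(0, -3, 3, -1)
  row2 ← row2 − (-2)·row0  ⇒  L[2][0]=-2, U row2=(0, -6, 3, -3)
  row3 ← row3 − (4)·row0  ⇒  L[3][0]=4, U row3=(0, 6, 0, 0)
Step 2: pivot at (1,1) is -3.
  row2 ← row2 − (2)·row1  ⇒  L[2][1]=2, U row2=(0, 0, -3, -1)
  row3 ← row3 − (-2)·row1  ⇒  L[3][1]=-2, U row3=(0, 0, 6, -2)

U[2][3] = -1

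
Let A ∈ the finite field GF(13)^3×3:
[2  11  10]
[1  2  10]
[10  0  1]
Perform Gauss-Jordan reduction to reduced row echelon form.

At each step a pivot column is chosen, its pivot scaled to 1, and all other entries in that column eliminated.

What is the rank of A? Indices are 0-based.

pivot(0,0)=2: scale R0 → (1, 12, 5)
  clear (1,0): R1 −= (1)R0 → (0, 3, 5)
  clear (2,0): R2 −= (10)R0 → (0, 10, 3)
pivot(1,1)=3: scale R1 → (0, 1, 6)
  clear (0,1): R0 −= (12)R1 → (1, 0, 11)
  clear (2,1): R2 −= (10)R1 → (0, 0, 8)
pivot(2,2)=8: scale R2 → (0, 0, 1)
  clear (0,2): R0 −= (11)R2 → (1, 0, 0)
  clear (1,2): R1 −= (6)R2 → (0, 1, 0)

rank = 3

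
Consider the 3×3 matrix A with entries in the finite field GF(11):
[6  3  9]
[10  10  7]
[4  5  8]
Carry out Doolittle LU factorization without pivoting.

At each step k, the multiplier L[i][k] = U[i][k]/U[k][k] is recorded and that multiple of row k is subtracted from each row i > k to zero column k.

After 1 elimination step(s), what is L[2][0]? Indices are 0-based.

L[2][0] = 8

k=0: U[0][0]=6
  eliminate (1,0): mult=9, new row 1: (0, 5, 3); set L[1][0]=9
  eliminate (2,0): mult=8, new row 2: (0, 3, 2); set L[2][0]=8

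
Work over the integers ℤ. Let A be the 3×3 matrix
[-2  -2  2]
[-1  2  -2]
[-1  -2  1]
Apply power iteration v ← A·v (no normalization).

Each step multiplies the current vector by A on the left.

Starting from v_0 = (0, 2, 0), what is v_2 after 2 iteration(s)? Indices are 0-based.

v_0 = (0, 2, 0).
v_1 = A·v_0 = (-4, 4, -4).
v_2 = A·v_1 = (-8, 20, -8).

v_2 = (-8, 20, -8)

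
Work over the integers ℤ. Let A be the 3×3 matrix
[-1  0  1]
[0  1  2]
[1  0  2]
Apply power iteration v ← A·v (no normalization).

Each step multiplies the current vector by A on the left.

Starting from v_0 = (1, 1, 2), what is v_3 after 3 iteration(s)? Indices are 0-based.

v_0 = (1, 1, 2).
v_1 = A·v_0 = (1, 5, 5).
v_2 = A·v_1 = (4, 15, 11).
v_3 = A·v_2 = (7, 37, 26).

v_3 = (7, 37, 26)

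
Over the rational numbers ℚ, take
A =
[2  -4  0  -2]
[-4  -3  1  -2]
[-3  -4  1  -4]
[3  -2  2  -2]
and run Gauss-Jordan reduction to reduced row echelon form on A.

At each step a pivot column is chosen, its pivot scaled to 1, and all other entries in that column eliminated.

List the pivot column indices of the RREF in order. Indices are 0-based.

pivot columns: 0, 1, 2, 3

[1] R0 /= 2  ⇒  (1, -2, 0, -1)
     R1 -= -4·R0  ⇒  (0, -11, 1, -6)
     R2 -= -3·R0  ⇒  (0, -10, 1, -7)
     R3 -= 3·R0  ⇒  (0, 4, 2, 1)
[2] R1 /= -11  ⇒  (0, 1, -1/11, 6/11)
     R0 -= -2·R1  ⇒  (1, 0, -2/11, 1/11)
     R2 -= -10·R1  ⇒  (0, 0, 1/11, -17/11)
     R3 -= 4·R1  ⇒  (0, 0, 26/11, -13/11)
[3] R2 /= 1/11  ⇒  (0, 0, 1, -17)
     R0 -= -2/11·R2  ⇒  (1, 0, 0, -3)
     R1 -= -1/11·R2  ⇒  (0, 1, 0, -1)
     R3 -= 26/11·R2  ⇒  (0, 0, 0, 39)
[4] R3 /= 39  ⇒  (0, 0, 0, 1)
     R0 -= -3·R3  ⇒  (1, 0, 0, 0)
     R1 -= -1·R3  ⇒  (0, 1, 0, 0)
     R2 -= -17·R3  ⇒  (0, 0, 1, 0)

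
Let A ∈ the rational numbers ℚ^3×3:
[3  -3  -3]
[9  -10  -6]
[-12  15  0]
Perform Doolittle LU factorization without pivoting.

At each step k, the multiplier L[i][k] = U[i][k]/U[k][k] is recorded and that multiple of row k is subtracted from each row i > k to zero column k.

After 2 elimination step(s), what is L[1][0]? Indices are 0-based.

L[1][0] = 3

[col 0] pivot 3
  R1 -= 3*R0 → (0, -1, 3)  (L[1][0] := 3)
  R2 -= -4*R0 → (0, 3, -12)  (L[2][0] := -4)
[col 1] pivot -1
  R2 -= -3*R1 → (0, 0, -3)  (L[2][1] := -3)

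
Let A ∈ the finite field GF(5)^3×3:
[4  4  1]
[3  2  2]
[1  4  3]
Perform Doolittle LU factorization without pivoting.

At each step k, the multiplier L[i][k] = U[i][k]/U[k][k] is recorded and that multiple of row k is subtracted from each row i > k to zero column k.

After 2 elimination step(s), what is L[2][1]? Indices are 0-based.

L[2][1] = 2

Step 1: pivot at (0,0) is 4.
  row1 ← row1 − (2)·row0  ⇒  L[1][0]=2, U row1=(0, 4, 0)
  row2 ← row2 − (4)·row0  ⇒  L[2][0]=4, U row2=(0, 3, 4)
Step 2: pivot at (1,1) is 4.
  row2 ← row2 − (2)·row1  ⇒  L[2][1]=2, U row2=(0, 0, 4)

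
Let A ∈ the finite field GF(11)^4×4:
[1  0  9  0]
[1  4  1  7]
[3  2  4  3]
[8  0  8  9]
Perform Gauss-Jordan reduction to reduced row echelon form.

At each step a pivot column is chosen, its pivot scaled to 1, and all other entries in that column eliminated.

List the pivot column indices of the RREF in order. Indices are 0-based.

step 1: normalize row 0 (÷1) = (1, 0, 9, 0)
  row 1: subtract 1×row0 = (0, 4, 3, 7)
  row 2: subtract 3×row0 = (0, 2, 10, 3)
  row 3: subtract 8×row0 = (0, 0, 2, 9)
step 2: normalize row 1 (÷4) = (0, 1, 9, 10)
  row 2: subtract 2×row1 = (0, 0, 3, 5)
step 3: normalize row 2 (÷3) = (0, 0, 1, 9)
  row 0: subtract 9×row2 = (1, 0, 0, 7)
  row 1: subtract 9×row2 = (0, 1, 0, 6)
  row 3: subtract 2×row2 = (0, 0, 0, 2)
step 4: normalize row 3 (÷2) = (0, 0, 0, 1)
  row 0: subtract 7×row3 = (1, 0, 0, 0)
  row 1: subtract 6×row3 = (0, 1, 0, 0)
  row 2: subtract 9×row3 = (0, 0, 1, 0)

pivot columns: 0, 1, 2, 3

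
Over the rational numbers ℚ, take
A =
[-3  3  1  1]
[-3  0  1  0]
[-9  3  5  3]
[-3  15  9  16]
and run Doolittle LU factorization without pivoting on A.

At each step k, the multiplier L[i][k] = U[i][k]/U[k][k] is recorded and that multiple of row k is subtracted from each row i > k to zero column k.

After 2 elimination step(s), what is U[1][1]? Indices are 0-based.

Step 1: pivot at (0,0) is -3.
  row1 ← row1 − (1)·row0  ⇒  L[1][0]=1, U row1=(0, -3, 0, -1)
  row2 ← row2 − (3)·row0  ⇒  L[2][0]=3, U row2=(0, -6, 2, 0)
  row3 ← row3 − (1)·row0  ⇒  L[3][0]=1, U row3=(0, 12, 8, 15)
Step 2: pivot at (1,1) is -3.
  row2 ← row2 − (2)·row1  ⇒  L[2][1]=2, U row2=(0, 0, 2, 2)
  row3 ← row3 − (-4)·row1  ⇒  L[3][1]=-4, U row3=(0, 0, 8, 11)

U[1][1] = -3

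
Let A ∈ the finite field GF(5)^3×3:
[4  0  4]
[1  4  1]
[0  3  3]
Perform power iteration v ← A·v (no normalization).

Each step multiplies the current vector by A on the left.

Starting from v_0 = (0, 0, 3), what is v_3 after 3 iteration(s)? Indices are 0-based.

v_3 = (0, 2, 2)

v_0 = (0, 0, 3).
v_1 = A·v_0 = (2, 3, 4).
v_2 = A·v_1 = (4, 3, 1).
v_3 = A·v_2 = (0, 2, 2).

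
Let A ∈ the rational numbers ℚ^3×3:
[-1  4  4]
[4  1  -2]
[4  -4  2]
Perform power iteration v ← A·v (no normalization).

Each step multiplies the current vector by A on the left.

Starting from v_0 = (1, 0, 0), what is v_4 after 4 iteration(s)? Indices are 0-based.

v_0 = (1, 0, 0).
v_1 = A·v_0 = (-1, 4, 4).
v_2 = A·v_1 = (33, -8, -12).
v_3 = A·v_2 = (-113, 148, 140).
v_4 = A·v_3 = (1265, -584, -764).

v_4 = (1265, -584, -764)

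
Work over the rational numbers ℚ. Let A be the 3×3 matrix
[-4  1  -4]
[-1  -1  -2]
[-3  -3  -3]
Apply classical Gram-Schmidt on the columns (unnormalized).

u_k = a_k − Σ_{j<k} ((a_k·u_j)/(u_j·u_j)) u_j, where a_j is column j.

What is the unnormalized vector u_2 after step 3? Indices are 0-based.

u_2 = (0, -9/10, 3/10)

Step 1: u_0 = a_0 = (-4, -1, -3).
Step 2: u_1 = a_1 − (3/13)·u_0 = (25/13, -10/13, -30/13).
Step 3: u_2 = a_2 − (27/26)·u_0 − (2/25)·u_1 = (0, -9/10, 3/10).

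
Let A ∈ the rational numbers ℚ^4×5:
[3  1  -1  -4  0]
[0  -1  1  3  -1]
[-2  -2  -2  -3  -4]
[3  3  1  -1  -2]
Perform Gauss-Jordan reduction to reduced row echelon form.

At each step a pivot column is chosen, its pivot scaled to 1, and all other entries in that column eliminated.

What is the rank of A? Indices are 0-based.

rank = 4

step 1: normalize row 0 (÷3) = (1, 1/3, -1/3, -4/3, 0)
  row 2: subtract -2×row0 = (0, -4/3, -8/3, -17/3, -4)
  row 3: subtract 3×row0 = (0, 2, 2, 3, -2)
step 2: normalize row 1 (÷-1) = (0, 1, -1, -3, 1)
  row 0: subtract 1/3×row1 = (1, 0, 0, -1/3, -1/3)
  row 2: subtract -4/3×row1 = (0, 0, -4, -29/3, -8/3)
  row 3: subtract 2×row1 = (0, 0, 4, 9, -4)
step 3: normalize row 2 (÷-4) = (0, 0, 1, 29/12, 2/3)
  row 1: subtract -1×row2 = (0, 1, 0, -7/12, 5/3)
  row 3: subtract 4×row2 = (0, 0, 0, -2/3, -20/3)
step 4: normalize row 3 (÷-2/3) = (0, 0, 0, 1, 10)
  row 0: subtract -1/3×row3 = (1, 0, 0, 0, 3)
  row 1: subtract -7/12×row3 = (0, 1, 0, 0, 15/2)
  row 2: subtract 29/12×row3 = (0, 0, 1, 0, -47/2)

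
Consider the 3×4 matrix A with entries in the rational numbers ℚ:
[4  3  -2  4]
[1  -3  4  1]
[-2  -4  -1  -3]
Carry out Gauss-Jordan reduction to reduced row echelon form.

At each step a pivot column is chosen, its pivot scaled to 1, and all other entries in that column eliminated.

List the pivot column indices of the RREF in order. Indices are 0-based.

step 1: normalize row 0 (÷4) = (1, 3/4, -1/2, 1)
  row 1: subtract 1×row0 = (0, -15/4, 9/2, 0)
  row 2: subtract -2×row0 = (0, -5/2, -2, -1)
step 2: normalize row 1 (÷-15/4) = (0, 1, -6/5, 0)
  row 0: subtract 3/4×row1 = (1, 0, 2/5, 1)
  row 2: subtract -5/2×row1 = (0, 0, -5, -1)
step 3: normalize row 2 (÷-5) = (0, 0, 1, 1/5)
  row 0: subtract 2/5×row2 = (1, 0, 0, 23/25)
  row 1: subtract -6/5×row2 = (0, 1, 0, 6/25)

pivot columns: 0, 1, 2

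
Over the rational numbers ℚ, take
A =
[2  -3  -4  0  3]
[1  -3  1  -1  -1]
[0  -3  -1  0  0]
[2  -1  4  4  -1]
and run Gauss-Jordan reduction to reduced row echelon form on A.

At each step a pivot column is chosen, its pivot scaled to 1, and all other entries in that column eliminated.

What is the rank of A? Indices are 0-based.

step 1: normalize row 0 (÷2) = (1, -3/2, -2, 0, 3/2)
  row 1: subtract 1×row0 = (0, -3/2, 3, -1, -5/2)
  row 3: subtract 2×row0 = (0, 2, 8, 4, -4)
step 2: normalize row 1 (÷-3/2) = (0, 1, -2, 2/3, 5/3)
  row 0: subtract -3/2×row1 = (1, 0, -5, 1, 4)
  row 2: subtract -3×row1 = (0, 0, -7, 2, 5)
  row 3: subtract 2×row1 = (0, 0, 12, 8/3, -22/3)
step 3: normalize row 2 (÷-7) = (0, 0, 1, -2/7, -5/7)
  row 0: subtract -5×row2 = (1, 0, 0, -3/7, 3/7)
  row 1: subtract -2×row2 = (0, 1, 0, 2/21, 5/21)
  row 3: subtract 12×row2 = (0, 0, 0, 128/21, 26/21)
step 4: normalize row 3 (÷128/21) = (0, 0, 0, 1, 13/64)
  row 0: subtract -3/7×row3 = (1, 0, 0, 0, 33/64)
  row 1: subtract 2/21×row3 = (0, 1, 0, 0, 7/32)
  row 2: subtract -2/7×row3 = (0, 0, 1, 0, -21/32)

rank = 4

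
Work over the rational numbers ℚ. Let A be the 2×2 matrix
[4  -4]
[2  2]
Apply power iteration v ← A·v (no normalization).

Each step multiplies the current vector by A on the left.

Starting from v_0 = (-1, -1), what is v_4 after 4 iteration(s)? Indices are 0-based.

v_0 = (-1, -1).
v_1 = A·v_0 = (0, -4).
v_2 = A·v_1 = (16, -8).
v_3 = A·v_2 = (96, 16).
v_4 = A·v_3 = (320, 224).

v_4 = (320, 224)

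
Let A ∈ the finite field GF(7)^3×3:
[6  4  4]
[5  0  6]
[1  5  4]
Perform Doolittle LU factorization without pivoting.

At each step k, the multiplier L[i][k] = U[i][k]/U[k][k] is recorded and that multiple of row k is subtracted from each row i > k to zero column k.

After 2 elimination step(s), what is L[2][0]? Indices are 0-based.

L[2][0] = 6

k=0: U[0][0]=6
  eliminate (1,0): mult=2, new row 1: (0, 6, 5); set L[1][0]=2
  eliminate (2,0): mult=6, new row 2: (0, 2, 1); set L[2][0]=6
k=1: U[1][1]=6
  eliminate (2,1): mult=5, new row 2: (0, 0, 4); set L[2][1]=5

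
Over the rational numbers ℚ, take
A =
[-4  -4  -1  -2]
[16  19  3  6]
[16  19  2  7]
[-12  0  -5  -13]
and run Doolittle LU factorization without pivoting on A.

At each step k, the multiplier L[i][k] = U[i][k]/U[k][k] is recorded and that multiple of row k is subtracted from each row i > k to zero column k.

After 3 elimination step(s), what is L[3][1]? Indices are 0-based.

k=0: U[0][0]=-4
  eliminate (1,0): mult=-4, new row 1: (0, 3, -1, -2); set L[1][0]=-4
  eliminate (2,0): mult=-4, new row 2: (0, 3, -2, -1); set L[2][0]=-4
  eliminate (3,0): mult=3, new row 3: (0, 12, -2, -7); set L[3][0]=3
k=1: U[1][1]=3
  eliminate (2,1): mult=1, new row 2: (0, 0, -1, 1); set L[2][1]=1
  eliminate (3,1): mult=4, new row 3: (0, 0, 2, 1); set L[3][1]=4
k=2: U[2][2]=-1
  eliminate (3,2): mult=-2, new row 3: (0, 0, 0, 3); set L[3][2]=-2

L[3][1] = 4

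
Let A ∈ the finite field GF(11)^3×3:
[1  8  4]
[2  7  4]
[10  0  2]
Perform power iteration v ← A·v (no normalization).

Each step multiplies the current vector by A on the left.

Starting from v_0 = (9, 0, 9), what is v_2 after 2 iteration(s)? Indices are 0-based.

v_2 = (7, 9, 6)

v_0 = (9, 0, 9).
v_1 = A·v_0 = (1, 10, 9).
v_2 = A·v_1 = (7, 9, 6).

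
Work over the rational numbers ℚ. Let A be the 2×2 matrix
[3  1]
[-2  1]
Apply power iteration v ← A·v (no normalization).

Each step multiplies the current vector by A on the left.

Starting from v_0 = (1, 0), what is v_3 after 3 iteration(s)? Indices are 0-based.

v_3 = (13, -22)

v_0 = (1, 0).
v_1 = A·v_0 = (3, -2).
v_2 = A·v_1 = (7, -8).
v_3 = A·v_2 = (13, -22).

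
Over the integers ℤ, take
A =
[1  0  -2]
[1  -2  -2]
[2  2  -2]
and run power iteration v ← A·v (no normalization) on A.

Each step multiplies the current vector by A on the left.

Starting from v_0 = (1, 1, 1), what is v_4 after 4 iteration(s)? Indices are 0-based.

v_0 = (1, 1, 1).
v_1 = A·v_0 = (-1, -3, 2).
v_2 = A·v_1 = (-5, 1, -12).
v_3 = A·v_2 = (19, 17, 16).
v_4 = A·v_3 = (-13, -47, 40).

v_4 = (-13, -47, 40)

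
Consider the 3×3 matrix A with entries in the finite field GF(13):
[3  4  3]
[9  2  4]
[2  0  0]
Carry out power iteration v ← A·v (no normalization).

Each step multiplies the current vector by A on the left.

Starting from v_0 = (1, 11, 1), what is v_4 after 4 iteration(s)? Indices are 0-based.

v_4 = (11, 8, 9)

v_0 = (1, 11, 1).
v_1 = A·v_0 = (11, 9, 2).
v_2 = A·v_1 = (10, 8, 9).
v_3 = A·v_2 = (11, 12, 7).
v_4 = A·v_3 = (11, 8, 9).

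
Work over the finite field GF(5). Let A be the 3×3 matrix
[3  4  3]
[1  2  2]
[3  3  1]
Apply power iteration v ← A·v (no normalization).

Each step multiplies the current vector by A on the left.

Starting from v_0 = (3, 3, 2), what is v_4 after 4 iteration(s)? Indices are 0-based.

v_0 = (3, 3, 2).
v_1 = A·v_0 = (2, 3, 0).
v_2 = A·v_1 = (3, 3, 0).
v_3 = A·v_2 = (1, 4, 3).
v_4 = A·v_3 = (3, 0, 3).

v_4 = (3, 0, 3)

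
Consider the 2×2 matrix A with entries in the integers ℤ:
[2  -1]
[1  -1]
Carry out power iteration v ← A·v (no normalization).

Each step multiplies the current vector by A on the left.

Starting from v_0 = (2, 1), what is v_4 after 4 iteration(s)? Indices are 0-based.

v_0 = (2, 1).
v_1 = A·v_0 = (3, 1).
v_2 = A·v_1 = (5, 2).
v_3 = A·v_2 = (8, 3).
v_4 = A·v_3 = (13, 5).

v_4 = (13, 5)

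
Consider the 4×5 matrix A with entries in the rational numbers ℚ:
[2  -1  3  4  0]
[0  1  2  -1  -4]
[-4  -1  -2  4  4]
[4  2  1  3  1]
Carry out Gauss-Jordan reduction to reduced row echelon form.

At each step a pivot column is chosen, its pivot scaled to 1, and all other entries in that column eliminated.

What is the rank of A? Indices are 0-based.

rank = 4

[1] R0 /= 2  ⇒  (1, -1/2, 3/2, 2, 0)
     R2 -= -4·R0  ⇒  (0, -3, 4, 12, 4)
     R3 -= 4·R0  ⇒  (0, 4, -5, -5, 1)
[2] R1 /= 1  ⇒  (0, 1, 2, -1, -4)
     R0 -= -1/2·R1  ⇒  (1, 0, 5/2, 3/2, -2)
     R2 -= -3·R1  ⇒  (0, 0, 10, 9, -8)
     R3 -= 4·R1  ⇒  (0, 0, -13, -1, 17)
[3] R2 /= 10  ⇒  (0, 0, 1, 9/10, -4/5)
     R0 -= 5/2·R2  ⇒  (1, 0, 0, -3/4, 0)
     R1 -= 2·R2  ⇒  (0, 1, 0, -14/5, -12/5)
     R3 -= -13·R2  ⇒  (0, 0, 0, 107/10, 33/5)
[4] R3 /= 107/10  ⇒  (0, 0, 0, 1, 66/107)
     R0 -= -3/4·R3  ⇒  (1, 0, 0, 0, 99/214)
     R1 -= -14/5·R3  ⇒  (0, 1, 0, 0, -72/107)
     R2 -= 9/10·R3  ⇒  (0, 0, 1, 0, -145/107)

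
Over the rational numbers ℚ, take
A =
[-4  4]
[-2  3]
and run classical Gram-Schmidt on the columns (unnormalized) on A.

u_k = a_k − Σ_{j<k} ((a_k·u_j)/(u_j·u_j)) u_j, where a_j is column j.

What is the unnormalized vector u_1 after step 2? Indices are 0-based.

Step 1: u_0 = a_0 = (-4, -2).
Step 2: u_1 = a_1 − (-11/10)·u_0 = (-2/5, 4/5).

u_1 = (-2/5, 4/5)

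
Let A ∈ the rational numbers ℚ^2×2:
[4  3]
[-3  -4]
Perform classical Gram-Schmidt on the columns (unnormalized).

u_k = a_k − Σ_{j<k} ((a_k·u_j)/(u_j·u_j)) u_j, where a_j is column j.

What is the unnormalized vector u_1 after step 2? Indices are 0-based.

u_1 = (-21/25, -28/25)

Step 1: u_0 = a_0 = (4, -3).
Step 2: u_1 = a_1 − (24/25)·u_0 = (-21/25, -28/25).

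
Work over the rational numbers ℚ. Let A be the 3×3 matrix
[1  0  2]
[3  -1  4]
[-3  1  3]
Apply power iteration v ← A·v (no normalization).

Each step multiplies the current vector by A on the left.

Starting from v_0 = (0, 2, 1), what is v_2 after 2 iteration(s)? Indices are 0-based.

v_2 = (12, 24, 11)

v_0 = (0, 2, 1).
v_1 = A·v_0 = (2, 2, 5).
v_2 = A·v_1 = (12, 24, 11).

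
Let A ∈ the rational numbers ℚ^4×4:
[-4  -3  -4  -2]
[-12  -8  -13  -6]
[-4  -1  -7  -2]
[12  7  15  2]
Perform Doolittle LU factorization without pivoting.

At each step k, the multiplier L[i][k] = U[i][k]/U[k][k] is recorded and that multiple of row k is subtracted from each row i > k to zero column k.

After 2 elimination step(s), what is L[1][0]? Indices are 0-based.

[col 0] pivot -4
  R1 -= 3*R0 → (0, 1, -1, 0)  (L[1][0] := 3)
  R2 -= 1*R0 → (0, 2, -3, 0)  (L[2][0] := 1)
  R3 -= -3*R0 → (0, -2, 3, -4)  (L[3][0] := -3)
[col 1] pivot 1
  R2 -= 2*R1 → (0, 0, -1, 0)  (L[2][1] := 2)
  R3 -= -2*R1 → (0, 0, 1, -4)  (L[3][1] := -2)

L[1][0] = 3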